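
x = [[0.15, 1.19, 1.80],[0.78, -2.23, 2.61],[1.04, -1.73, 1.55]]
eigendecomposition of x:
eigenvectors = [[-0.80+0.00j, -0.77+0.00j, -0.77-0.00j], [-0.43+0.00j, 0.16-0.41j, 0.16+0.41j], [-0.42+0.00j, (0.44-0.12j), 0.44+0.12j]]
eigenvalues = [(1.74+0j), (-1.14+0.91j), (-1.14-0.91j)]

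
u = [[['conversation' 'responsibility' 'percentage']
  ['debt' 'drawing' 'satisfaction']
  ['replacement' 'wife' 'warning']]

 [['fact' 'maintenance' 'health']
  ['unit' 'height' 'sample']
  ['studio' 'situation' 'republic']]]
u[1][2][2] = 'republic'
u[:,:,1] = [['responsibility', 'drawing', 'wife'], ['maintenance', 'height', 'situation']]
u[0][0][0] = 'conversation'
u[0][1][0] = 'debt'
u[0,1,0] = 'debt'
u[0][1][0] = 'debt'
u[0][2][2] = 'warning'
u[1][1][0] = 'unit'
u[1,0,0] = 'fact'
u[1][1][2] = 'sample'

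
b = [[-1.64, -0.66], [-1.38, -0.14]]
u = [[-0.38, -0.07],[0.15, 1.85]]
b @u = [[0.52,  -1.11], [0.50,  -0.16]]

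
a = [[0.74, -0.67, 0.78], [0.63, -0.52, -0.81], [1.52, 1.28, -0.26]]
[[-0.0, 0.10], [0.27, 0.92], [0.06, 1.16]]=a @ [[0.10, 0.70], [-0.11, -0.04], [-0.19, -0.57]]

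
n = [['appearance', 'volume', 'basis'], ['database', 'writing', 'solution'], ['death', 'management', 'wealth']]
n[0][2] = 'basis'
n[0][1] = 'volume'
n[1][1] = 'writing'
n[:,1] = ['volume', 'writing', 'management']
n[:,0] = ['appearance', 'database', 'death']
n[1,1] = 'writing'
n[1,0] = 'database'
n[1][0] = 'database'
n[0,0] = 'appearance'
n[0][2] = 'basis'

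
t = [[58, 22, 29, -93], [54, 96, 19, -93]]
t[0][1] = 22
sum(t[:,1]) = 118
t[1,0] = 54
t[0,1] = 22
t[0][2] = 29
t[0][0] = 58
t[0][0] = 58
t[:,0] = [58, 54]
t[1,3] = -93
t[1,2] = 19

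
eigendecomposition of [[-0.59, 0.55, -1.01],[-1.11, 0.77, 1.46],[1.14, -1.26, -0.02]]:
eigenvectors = [[0.73+0.00j,(0.09+0.43j),(0.09-0.43j)], [(0.68+0j),-0.67+0.00j,(-0.67-0j)], [0.10+0.00j,0.33-0.49j,(0.33+0.49j)]]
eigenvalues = [(-0.22+0j), (0.19+1.79j), (0.19-1.79j)]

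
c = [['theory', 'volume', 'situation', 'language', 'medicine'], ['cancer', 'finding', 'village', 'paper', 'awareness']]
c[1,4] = 'awareness'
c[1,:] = ['cancer', 'finding', 'village', 'paper', 'awareness']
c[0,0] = 'theory'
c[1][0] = 'cancer'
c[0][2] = 'situation'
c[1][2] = 'village'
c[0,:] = ['theory', 'volume', 'situation', 'language', 'medicine']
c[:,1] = ['volume', 'finding']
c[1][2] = 'village'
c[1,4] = 'awareness'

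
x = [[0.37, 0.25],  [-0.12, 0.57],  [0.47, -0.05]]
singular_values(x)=[0.62, 0.61]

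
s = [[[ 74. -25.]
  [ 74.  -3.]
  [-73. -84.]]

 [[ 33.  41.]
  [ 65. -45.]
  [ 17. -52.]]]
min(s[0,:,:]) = -84.0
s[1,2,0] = 17.0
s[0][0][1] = -25.0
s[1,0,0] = 33.0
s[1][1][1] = -45.0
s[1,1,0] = 65.0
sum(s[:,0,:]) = 123.0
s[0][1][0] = 74.0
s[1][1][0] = 65.0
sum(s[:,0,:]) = 123.0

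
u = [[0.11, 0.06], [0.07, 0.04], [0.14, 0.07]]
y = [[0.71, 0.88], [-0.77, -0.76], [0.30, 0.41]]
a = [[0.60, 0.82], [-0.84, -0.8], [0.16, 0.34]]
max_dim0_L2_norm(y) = 1.23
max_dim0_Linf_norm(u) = 0.14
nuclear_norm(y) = 1.74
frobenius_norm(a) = 1.59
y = a + u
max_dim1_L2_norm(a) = 1.16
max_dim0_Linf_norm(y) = 0.88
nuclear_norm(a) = 1.75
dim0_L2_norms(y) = [1.09, 1.23]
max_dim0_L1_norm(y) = 2.05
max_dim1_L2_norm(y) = 1.13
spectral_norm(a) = 1.58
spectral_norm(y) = 1.64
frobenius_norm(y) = 1.65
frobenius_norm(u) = 0.22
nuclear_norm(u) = 0.22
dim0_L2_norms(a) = [1.04, 1.19]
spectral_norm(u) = 0.22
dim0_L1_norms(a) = [1.6, 1.96]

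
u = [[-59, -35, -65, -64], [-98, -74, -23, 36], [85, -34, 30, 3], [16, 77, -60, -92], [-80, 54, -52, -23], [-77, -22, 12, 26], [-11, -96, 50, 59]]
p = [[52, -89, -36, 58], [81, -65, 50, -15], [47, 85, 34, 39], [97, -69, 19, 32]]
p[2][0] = 47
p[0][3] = 58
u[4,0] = -80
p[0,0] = 52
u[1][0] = -98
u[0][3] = -64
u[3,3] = -92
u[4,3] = -23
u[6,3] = 59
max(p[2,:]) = 85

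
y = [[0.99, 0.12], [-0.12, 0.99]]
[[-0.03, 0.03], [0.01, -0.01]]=y @ [[-0.03, 0.03], [0.01, -0.01]]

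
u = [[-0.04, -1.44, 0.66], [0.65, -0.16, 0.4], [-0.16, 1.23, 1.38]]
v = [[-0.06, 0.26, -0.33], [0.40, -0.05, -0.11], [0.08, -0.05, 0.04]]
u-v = [[0.02, -1.7, 0.99], [0.25, -0.11, 0.51], [-0.24, 1.28, 1.34]]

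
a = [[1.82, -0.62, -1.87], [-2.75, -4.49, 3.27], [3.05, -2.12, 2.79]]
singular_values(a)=[6.67, 4.32, 2.0]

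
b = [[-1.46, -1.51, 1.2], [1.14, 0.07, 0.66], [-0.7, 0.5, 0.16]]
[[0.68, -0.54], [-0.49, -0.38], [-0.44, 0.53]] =b @ [[-0.07, -0.33], [-0.81, 0.62], [-0.54, -0.07]]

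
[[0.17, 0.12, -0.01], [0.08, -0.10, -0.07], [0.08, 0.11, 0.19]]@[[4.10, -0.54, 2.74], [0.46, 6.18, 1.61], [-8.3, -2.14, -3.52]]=[[0.84, 0.67, 0.69], [0.86, -0.51, 0.30], [-1.20, 0.23, -0.27]]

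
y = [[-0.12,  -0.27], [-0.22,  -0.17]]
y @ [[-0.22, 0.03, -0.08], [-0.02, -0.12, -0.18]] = [[0.03, 0.03, 0.06], [0.05, 0.01, 0.05]]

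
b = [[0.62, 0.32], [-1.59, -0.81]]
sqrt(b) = [[0.00-0.91j,0.00-0.54j], [2.68j,1.5j]]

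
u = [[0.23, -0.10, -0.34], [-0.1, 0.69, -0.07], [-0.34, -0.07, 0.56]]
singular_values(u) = [0.77, 0.71, 0.0]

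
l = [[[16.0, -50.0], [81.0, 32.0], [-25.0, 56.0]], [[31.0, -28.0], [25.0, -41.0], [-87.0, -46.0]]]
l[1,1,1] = -41.0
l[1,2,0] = -87.0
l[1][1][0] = 25.0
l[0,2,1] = 56.0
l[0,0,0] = 16.0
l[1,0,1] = -28.0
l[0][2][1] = 56.0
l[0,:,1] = [-50.0, 32.0, 56.0]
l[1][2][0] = -87.0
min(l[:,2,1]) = -46.0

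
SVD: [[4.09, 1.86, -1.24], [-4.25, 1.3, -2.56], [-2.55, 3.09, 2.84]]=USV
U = [[-0.56,-0.15,-0.81], [0.65,0.53,-0.55], [0.51,-0.83,-0.2]]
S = [6.53, 4.22, 3.42]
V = [[-0.97, 0.21, 0.08], [-0.18, -0.52, -0.84], [-0.14, -0.83, 0.54]]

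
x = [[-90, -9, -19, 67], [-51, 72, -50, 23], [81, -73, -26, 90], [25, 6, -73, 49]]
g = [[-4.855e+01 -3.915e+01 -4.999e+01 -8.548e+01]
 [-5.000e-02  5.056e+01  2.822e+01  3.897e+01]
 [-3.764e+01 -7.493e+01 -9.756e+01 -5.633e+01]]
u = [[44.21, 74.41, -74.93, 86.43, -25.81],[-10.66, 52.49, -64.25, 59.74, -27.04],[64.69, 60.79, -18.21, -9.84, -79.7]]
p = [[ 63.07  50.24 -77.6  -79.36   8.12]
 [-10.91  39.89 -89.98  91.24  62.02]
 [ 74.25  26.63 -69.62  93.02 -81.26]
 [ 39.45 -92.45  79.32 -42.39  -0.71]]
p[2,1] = 26.63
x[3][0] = 25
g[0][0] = -48.55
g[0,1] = -39.15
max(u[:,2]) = -18.21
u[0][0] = 44.21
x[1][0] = -51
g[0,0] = -48.55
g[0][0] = -48.55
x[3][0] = 25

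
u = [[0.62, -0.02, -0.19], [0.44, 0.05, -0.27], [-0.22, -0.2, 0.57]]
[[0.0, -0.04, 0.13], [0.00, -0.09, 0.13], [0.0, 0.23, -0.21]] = u@[[0.03, 0.05, 0.1],[0.15, -0.1, -0.03],[0.07, 0.38, -0.34]]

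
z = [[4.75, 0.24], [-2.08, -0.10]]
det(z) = 0.02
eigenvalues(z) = [4.64, 0.01]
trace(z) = 4.65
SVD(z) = [[-0.92, 0.4],[0.4, 0.92]] @ diag([5.191962853739434, 0.004661050296723584]) @ [[-1.0,-0.05], [-0.05,1.0]]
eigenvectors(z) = [[0.92, -0.05], [-0.4, 1.00]]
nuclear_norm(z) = 5.20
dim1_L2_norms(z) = [4.76, 2.08]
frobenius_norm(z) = 5.19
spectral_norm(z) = 5.19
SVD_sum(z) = [[4.75,  0.24], [-2.08,  -0.1]] + [[-0.00, 0.00], [-0.0, 0.00]]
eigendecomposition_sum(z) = [[4.75, 0.24], [-2.08, -0.11]] + [[-0.0, -0.0], [0.00, 0.01]]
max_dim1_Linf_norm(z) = 4.75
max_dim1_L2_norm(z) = 4.76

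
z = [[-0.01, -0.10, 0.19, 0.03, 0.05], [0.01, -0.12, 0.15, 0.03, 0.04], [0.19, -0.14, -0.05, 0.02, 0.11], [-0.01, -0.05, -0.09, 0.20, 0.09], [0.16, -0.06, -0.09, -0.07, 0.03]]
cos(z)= [[0.98, 0.01, 0.02, -0.0, -0.01], [-0.02, 1.01, 0.01, -0.00, -0.01], [-0.00, 0.0, 1.0, 0.00, -0.00], [0.0, -0.0, 0.02, 0.98, -0.0], [0.01, -0.0, -0.01, 0.01, 1.0]]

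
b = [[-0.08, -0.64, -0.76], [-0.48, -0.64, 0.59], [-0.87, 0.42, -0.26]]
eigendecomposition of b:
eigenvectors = [[(-0.68+0j), (-0.22-0.47j), (-0.22+0.47j)], [0.42+0.00j, (-0.65+0j), (-0.65-0j)], [0.61+0.00j, (0.21-0.52j), (0.21+0.52j)]]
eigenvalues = [(1+0j), (-0.99+0.13j), (-0.99-0.13j)]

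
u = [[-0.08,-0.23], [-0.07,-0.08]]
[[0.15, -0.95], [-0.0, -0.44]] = u @ [[1.33, 2.65], [-1.13, 3.22]]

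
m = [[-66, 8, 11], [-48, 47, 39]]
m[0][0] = -66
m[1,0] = -48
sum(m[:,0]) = -114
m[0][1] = 8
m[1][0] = -48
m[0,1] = 8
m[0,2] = 11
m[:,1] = [8, 47]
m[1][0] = -48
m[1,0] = -48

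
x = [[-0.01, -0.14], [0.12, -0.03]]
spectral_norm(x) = 0.15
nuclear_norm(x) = 0.26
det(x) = 0.02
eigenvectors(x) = [[(0.73+0j), 0.73-0.00j], [0.05-0.68j, (0.05+0.68j)]]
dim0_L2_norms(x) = [0.12, 0.14]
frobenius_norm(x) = 0.19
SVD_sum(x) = [[0.04,-0.12], [0.02,-0.06]] + [[-0.05, -0.02], [0.10, 0.03]]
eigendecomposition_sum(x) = [[-0.01+0.07j, (-0.07-0.01j)], [(0.06+0.01j), (-0.01+0.06j)]] + [[(-0.01-0.07j), -0.07+0.01j],[(0.06-0.01j), (-0.01-0.06j)]]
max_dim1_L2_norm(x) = 0.14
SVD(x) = [[0.89,0.45], [0.45,-0.89]] @ diag([0.14567160000339, 0.1173873287559281]) @ [[0.31, -0.95], [-0.95, -0.31]]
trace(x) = -0.04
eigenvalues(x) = [(-0.02+0.13j), (-0.02-0.13j)]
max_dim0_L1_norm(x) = 0.17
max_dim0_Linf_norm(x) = 0.14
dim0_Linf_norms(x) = [0.12, 0.14]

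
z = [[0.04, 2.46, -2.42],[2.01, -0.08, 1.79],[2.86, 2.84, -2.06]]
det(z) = 8.21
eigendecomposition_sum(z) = [[0.31+0.00j, (0.34+0j), -0.04+0.00j],[(1.59+0j), 1.72+0.00j, (-0.19+0j)],[(1.38+0j), 1.49+0.00j, (-0.17+0j)]] + [[-0.14+2.31j, 1.06+2.52j, (-1.19-3.44j)],[0.21-2.15j, (-0.9-2.4j), 0.99+3.26j],[0.74-0.22j, (0.67-0.62j), -0.95+0.77j]] + [[(-0.14-2.31j), 1.06-2.52j, -1.19+3.44j], [0.21+2.15j, (-0.9+2.4j), (0.99-3.26j)], [(0.74+0.22j), (0.67+0.62j), (-0.95-0.77j)]]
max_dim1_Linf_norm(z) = 2.86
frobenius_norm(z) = 6.30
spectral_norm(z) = 5.39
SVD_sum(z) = [[1.31, 2.18, -1.85], [-0.11, -0.19, 0.16], [1.81, 3.03, -2.57]] + [[-1.15, 0.04, -0.76], [2.22, -0.08, 1.47], [0.97, -0.03, 0.64]] + [[-0.12,0.24,0.19], [-0.10,0.19,0.16], [0.08,-0.16,-0.13]]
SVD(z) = [[-0.58, 0.43, -0.69],[0.05, -0.83, -0.56],[-0.81, -0.36, 0.46]] @ diag([5.392424466566207, 3.2165905035137454, 0.4736073321680635]) @ [[-0.42, -0.69, 0.59],[-0.83, 0.03, -0.55],[0.37, -0.72, -0.59]]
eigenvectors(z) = [[-0.15+0.00j, (-0.71+0j), -0.71-0.00j], [(-0.75+0j), 0.66+0.03j, (0.66-0.03j)], [(-0.65+0j), 0.08+0.22j, 0.08-0.22j]]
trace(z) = -2.10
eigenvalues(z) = [(1.87+0j), (-1.98+0.67j), (-1.98-0.67j)]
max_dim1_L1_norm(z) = 7.76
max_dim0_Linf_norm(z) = 2.86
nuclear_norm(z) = 9.08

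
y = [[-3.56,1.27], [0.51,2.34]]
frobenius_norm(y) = 4.47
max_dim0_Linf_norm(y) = 3.56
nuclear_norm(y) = 6.16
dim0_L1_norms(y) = [4.07, 3.61]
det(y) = -8.98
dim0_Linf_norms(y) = [3.56, 2.34]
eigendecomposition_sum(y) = [[-3.6, 0.76], [0.31, -0.06]] + [[0.04,  0.51], [0.20,  2.40]]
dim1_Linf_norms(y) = [3.56, 2.34]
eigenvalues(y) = [-3.67, 2.45]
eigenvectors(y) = [[-1.00,-0.21], [0.08,-0.98]]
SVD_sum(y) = [[-3.43, 1.55], [-0.46, 0.21]] + [[-0.13, -0.28], [0.97, 2.13]]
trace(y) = -1.22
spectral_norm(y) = 3.80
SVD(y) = [[-0.99, -0.13],[-0.13, 0.99]] @ diag([3.800010225644632, 2.362651536938156]) @ [[0.91, -0.41], [0.41, 0.91]]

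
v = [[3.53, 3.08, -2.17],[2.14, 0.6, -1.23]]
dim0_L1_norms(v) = [5.67, 3.68, 3.4]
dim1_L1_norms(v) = [8.78, 3.97]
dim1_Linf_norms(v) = [3.53, 2.14]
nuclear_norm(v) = 6.58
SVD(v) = [[-0.91, -0.42], [-0.42, 0.91]] @ diag([5.682856681739812, 0.9021307747799997]) @ [[-0.72, -0.54, 0.44], [0.49, -0.84, -0.22]]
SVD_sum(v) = [[3.72, 2.76, -2.25], [1.74, 1.29, -1.05]] + [[-0.19, 0.32, 0.08],[0.4, -0.69, -0.18]]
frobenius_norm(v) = 5.75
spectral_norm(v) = 5.68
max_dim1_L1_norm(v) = 8.78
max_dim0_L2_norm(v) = 4.13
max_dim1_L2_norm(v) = 5.16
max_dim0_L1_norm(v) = 5.67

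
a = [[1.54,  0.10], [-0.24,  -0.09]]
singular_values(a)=[1.56, 0.07]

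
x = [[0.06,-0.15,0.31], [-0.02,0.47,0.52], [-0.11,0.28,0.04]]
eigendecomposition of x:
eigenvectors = [[(-0.87+0j),-0.87-0.00j,(0.02+0j)], [(-0.28+0.2j),(-0.28-0.2j),-0.92+0.00j], [0.21-0.28j,(0.21+0.28j),(-0.4+0j)]]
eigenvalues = [(-0.06+0.13j), (-0.06-0.13j), (0.7+0j)]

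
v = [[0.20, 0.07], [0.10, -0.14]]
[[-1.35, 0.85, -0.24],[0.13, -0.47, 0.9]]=v@[[-5.15, 2.45, 0.84],[-4.60, 5.14, -5.83]]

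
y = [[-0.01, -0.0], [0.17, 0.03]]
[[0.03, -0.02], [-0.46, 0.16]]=y@[[-2.82, 1.74], [0.49, -4.4]]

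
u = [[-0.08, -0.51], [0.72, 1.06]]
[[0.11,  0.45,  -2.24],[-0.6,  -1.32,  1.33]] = u@[[-0.65, -0.69, -6.02], [-0.12, -0.78, 5.34]]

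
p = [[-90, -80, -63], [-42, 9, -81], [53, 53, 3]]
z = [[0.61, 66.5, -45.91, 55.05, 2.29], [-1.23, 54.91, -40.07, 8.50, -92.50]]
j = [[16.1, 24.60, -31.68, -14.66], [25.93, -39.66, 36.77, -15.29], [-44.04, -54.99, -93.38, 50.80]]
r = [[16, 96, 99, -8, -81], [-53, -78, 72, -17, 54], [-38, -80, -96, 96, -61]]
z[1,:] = [-1.23, 54.91, -40.07, 8.5, -92.5]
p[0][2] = -63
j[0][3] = -14.66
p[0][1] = -80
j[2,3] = 50.8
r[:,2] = [99, 72, -96]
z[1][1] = 54.91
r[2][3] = 96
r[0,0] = 16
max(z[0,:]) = 66.5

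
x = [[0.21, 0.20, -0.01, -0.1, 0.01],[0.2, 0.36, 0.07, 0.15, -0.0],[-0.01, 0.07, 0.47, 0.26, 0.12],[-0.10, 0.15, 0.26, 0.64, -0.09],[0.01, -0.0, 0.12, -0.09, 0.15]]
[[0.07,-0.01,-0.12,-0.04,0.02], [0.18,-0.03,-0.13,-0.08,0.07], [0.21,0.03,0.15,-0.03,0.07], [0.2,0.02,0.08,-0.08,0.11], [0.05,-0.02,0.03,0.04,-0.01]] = x @ [[0.32,  0.11,  -0.39,  -0.05,  -0.17],[0.15,  -0.17,  -0.20,  -0.18,  0.27],[0.15,  0.18,  0.43,  -0.14,  0.15],[0.32,  -0.03,  -0.09,  0.02,  -0.01],[0.37,  -0.28,  -0.17,  0.37,  -0.19]]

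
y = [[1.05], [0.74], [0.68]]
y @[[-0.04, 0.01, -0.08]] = [[-0.04, 0.01, -0.08], [-0.03, 0.01, -0.06], [-0.03, 0.01, -0.05]]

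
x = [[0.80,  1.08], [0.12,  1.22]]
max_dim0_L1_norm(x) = 2.3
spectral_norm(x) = 1.75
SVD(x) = [[0.74, 0.67],[0.67, -0.74]] @ diag([1.7539461762039488, 0.4825689701789234]) @ [[0.39, 0.92], [0.92, -0.39]]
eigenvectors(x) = [[-0.98, -0.86], [0.19, -0.5]]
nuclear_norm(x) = 2.24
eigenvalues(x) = [0.59, 1.43]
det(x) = 0.85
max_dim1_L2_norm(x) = 1.34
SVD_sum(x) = [[0.5,1.20], [0.45,1.08]] + [[0.30,-0.12], [-0.33,0.14]]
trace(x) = 2.02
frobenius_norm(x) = 1.82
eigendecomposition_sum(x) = [[0.45, -0.77], [-0.09, 0.15]] + [[0.35, 1.85], [0.21, 1.07]]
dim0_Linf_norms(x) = [0.8, 1.22]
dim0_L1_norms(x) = [0.92, 2.3]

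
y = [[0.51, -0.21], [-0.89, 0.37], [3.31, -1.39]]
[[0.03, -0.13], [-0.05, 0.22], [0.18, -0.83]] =y@[[0.02,-0.08], [-0.08,0.41]]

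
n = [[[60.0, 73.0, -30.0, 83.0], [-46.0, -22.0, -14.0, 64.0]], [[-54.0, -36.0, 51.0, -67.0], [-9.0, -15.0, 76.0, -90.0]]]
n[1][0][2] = 51.0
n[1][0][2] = 51.0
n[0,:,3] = [83.0, 64.0]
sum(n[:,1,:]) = -56.0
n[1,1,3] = -90.0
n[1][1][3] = -90.0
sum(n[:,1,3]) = -26.0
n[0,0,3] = 83.0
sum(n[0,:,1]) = 51.0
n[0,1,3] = 64.0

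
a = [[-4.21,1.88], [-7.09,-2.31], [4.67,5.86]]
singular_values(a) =[10.45, 4.88]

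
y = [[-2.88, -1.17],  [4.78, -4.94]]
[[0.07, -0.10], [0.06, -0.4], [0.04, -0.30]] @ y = [[-0.68,  0.41], [-2.08,  1.91], [-1.55,  1.44]]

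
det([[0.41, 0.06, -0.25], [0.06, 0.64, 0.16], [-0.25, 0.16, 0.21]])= -0.001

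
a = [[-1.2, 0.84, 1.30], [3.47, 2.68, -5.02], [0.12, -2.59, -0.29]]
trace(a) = 1.19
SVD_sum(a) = [[-0.67, -0.51, 0.95], [3.51, 2.68, -4.99], [-0.40, -0.31, 0.57]] + [[-0.37, 1.35, 0.47], [0.0, -0.00, -0.00], [0.62, -2.28, -0.79]] + [[-0.16, -0.00, -0.12], [-0.04, -0.00, -0.03], [-0.10, -0.00, -0.07]]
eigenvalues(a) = [5.18, -0.25, -3.74]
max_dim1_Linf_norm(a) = 5.02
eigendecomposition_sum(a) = [[0.07,0.13,-0.10], [1.97,3.72,-2.94], [-0.93,-1.76,1.39]] + [[-0.17, -0.04, -0.1], [-0.01, -0.0, -0.00], [-0.12, -0.03, -0.07]] + [[-1.1, 0.75, 1.51], [1.51, -1.03, -2.07], [1.17, -0.8, -1.61]]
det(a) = 4.77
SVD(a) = [[-0.19, -0.51, 0.84], [0.98, 0.0, 0.22], [-0.11, 0.86, 0.50]] @ diag([6.827007032845268, 2.89822284227284, 0.24120391789771986]) @ [[0.53, 0.4, -0.75], [0.25, -0.92, -0.32], [-0.81, -0.02, -0.58]]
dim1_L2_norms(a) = [1.96, 6.67, 2.61]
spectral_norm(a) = 6.83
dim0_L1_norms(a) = [4.79, 6.11, 6.61]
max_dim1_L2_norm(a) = 6.67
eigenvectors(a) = [[0.03, 0.81, -0.5], [0.9, 0.03, 0.68], [-0.43, 0.58, 0.53]]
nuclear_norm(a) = 9.97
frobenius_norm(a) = 7.42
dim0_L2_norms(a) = [3.67, 3.82, 5.19]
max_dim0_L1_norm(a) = 6.61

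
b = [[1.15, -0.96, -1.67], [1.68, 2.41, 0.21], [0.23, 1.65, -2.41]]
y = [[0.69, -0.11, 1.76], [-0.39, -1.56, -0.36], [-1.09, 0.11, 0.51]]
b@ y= [[2.99,1.19,1.52], [-0.01,-3.92,2.20], [2.14,-2.86,-1.42]]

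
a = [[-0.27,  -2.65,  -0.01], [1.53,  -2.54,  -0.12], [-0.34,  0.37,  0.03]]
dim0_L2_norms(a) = [1.59, 3.69, 0.12]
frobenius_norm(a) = 4.02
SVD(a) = [[0.65, -0.76, -0.06], [0.75, 0.63, 0.21], [-0.12, -0.18, 0.98]] @ diag([3.811491855973441, 1.2760498617329181, 0.0051557947531974]) @ [[0.27, -0.96, -0.03], [0.96, 0.27, -0.06], [0.06, -0.01, 1.0]]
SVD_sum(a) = [[0.66, -2.39, -0.07], [0.76, -2.75, -0.07], [-0.12, 0.43, 0.01]] + [[-0.93, -0.26, 0.06], [0.77, 0.21, -0.05], [-0.22, -0.06, 0.01]] + [[-0.00,0.00,-0.00], [0.00,-0.0,0.0], [0.00,-0.0,0.01]]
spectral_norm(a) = 3.81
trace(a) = -2.78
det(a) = 0.03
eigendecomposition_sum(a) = [[-0.13+1.31j, (-1.33-1.13j), -0.01-0.09j],  [(0.76+0.64j), (-1.27+0.36j), -0.06-0.04j],  [-0.17-0.05j, 0.18-0.15j, 0.01+0.00j]] + [[-0.13-1.31j, -1.33+1.13j, (-0.01+0.09j)], [(0.76-0.64j), -1.27-0.36j, (-0.06+0.04j)], [-0.17+0.05j, 0.18+0.15j, 0.01-0.00j]] + [[(-0+0j), -0j, -0j], [-0j, -0.00+0.00j, -0.00+0.00j], [(-0+0j), 0.00-0.00j, 0.01-0.00j]]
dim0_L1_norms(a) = [2.14, 5.56, 0.16]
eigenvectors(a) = [[0.79+0.00j, (0.79-0j), 0.06+0.00j], [(0.34-0.5j), (0.34+0.5j), (-0.01+0j)], [(-0.02+0.11j), (-0.02-0.11j), (1+0j)]]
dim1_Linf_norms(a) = [2.65, 2.54, 0.37]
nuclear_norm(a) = 5.09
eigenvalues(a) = [(-1.39+1.67j), (-1.39-1.67j), (0.01+0j)]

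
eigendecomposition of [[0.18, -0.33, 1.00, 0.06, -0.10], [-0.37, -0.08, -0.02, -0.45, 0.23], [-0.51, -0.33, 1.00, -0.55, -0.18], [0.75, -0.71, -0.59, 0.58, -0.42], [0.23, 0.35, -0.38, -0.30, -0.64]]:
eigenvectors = [[(0.26-0.45j), (0.26+0.45j), (-0.7+0j), (0.1+0j), -0.15+0.00j], [0.19+0.08j, 0.19-0.08j, -0.16+0.00j, (0.14+0j), 0.68+0.00j], [(0.51-0.25j), (0.51+0.25j), (-0.23+0j), -0.13+0.00j, (0.26+0j)], [-0.60+0.00j, -0.60-0.00j, 0.58+0.00j, (-0.3+0j), (0.55+0j)], [(0.06-0j), 0.06+0.00j, (-0.31+0j), -0.93+0.00j, -0.38+0.00j]]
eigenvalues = [(1.03+0.41j), (1.03-0.41j), (0.33+0j), (-0.87+0j), (-0.49+0j)]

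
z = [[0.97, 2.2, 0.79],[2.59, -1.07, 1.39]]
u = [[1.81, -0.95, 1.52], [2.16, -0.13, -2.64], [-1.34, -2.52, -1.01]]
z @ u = [[5.45,-3.20,-5.13], [0.51,-5.82,5.36]]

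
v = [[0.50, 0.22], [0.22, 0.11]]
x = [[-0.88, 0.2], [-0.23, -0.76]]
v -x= [[1.38, 0.02],[0.45, 0.87]]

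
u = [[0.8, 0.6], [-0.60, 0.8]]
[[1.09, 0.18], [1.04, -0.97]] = u @ [[0.25, 0.73],[1.49, -0.67]]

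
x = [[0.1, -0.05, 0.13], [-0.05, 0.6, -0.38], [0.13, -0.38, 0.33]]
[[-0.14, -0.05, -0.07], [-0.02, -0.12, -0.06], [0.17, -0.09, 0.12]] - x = [[-0.24, 0.0, -0.2], [0.03, -0.72, 0.32], [0.04, 0.29, -0.21]]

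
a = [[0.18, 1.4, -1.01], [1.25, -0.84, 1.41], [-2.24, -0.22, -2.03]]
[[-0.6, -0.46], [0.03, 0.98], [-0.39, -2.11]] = a @ [[-0.92, -0.17], [0.52, 0.54], [1.15, 1.17]]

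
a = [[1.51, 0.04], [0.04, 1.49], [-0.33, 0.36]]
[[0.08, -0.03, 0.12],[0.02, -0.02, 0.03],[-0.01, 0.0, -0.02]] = a @ [[0.05,-0.02,0.08], [0.01,-0.01,0.02]]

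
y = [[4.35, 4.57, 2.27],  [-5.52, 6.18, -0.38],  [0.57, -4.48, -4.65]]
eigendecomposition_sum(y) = [[(2.09+2.95j), (2.1-2.04j), (0.62+0.49j)], [-2.79+3.35j, (3.03+1.82j), (-0.37+0.87j)], [(0.66-1.65j), (-1.4-0.32j), (0.03-0.39j)]] + [[(2.09-2.95j), 2.10+2.04j, 0.62-0.49j], [(-2.79-3.35j), 3.03-1.82j, (-0.37-0.87j)], [0.66+1.65j, -1.40+0.32j, 0.03+0.39j]] + [[0.16+0.00j, (0.36-0j), (1.03+0j)],[0.06+0.00j, (0.13-0j), 0.37+0.00j],[-0.75-0.00j, -1.67+0.00j, (-4.72-0j)]]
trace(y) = 5.88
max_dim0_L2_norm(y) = 8.9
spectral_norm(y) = 9.75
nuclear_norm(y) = 19.86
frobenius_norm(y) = 12.48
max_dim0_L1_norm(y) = 15.23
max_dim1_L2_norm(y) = 8.3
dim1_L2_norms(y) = [6.71, 8.3, 6.48]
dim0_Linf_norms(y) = [5.52, 6.18, 4.65]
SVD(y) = [[0.39, -0.73, 0.56], [0.71, 0.62, 0.33], [-0.59, 0.27, 0.76]] @ diag([9.751958950358802, 7.242930020381199, 2.8678496038630796]) @ [[-0.26, 0.9, 0.35], [-0.90, -0.09, -0.43], [0.36, 0.42, -0.83]]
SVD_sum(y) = [[-0.99, 3.39, 1.3],[-1.81, 6.20, 2.38],[1.52, -5.22, -2.00]] + [[4.76, 0.50, 2.31], [-4.06, -0.43, -1.96], [-1.73, -0.18, -0.84]] + [[0.57, 0.68, -1.33], [0.34, 0.40, -0.79], [0.78, 0.92, -1.81]]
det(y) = -202.56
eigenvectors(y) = [[0.16-0.59j, (0.16+0.59j), (-0.21+0j)], [(0.73+0j), 0.73-0.00j, -0.08+0.00j], [(-0.28+0.09j), -0.28-0.09j, (0.97+0j)]]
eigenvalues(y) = [(5.15+4.38j), (5.15-4.38j), (-4.43+0j)]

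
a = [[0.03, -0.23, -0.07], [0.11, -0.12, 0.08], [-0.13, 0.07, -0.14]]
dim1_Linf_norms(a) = [0.23, 0.12, 0.14]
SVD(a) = [[-0.62, 0.75, -0.24], [-0.58, -0.24, 0.78], [0.53, 0.62, 0.58]] @ diag([0.3014115432448002, 0.20526393995088682, 0.004218596286277188]) @ [[-0.5, 0.83, -0.25], [-0.41, -0.48, -0.77], [0.76, 0.28, -0.58]]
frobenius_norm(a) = 0.36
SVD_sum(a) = [[0.09, -0.16, 0.05], [0.09, -0.14, 0.04], [-0.08, 0.13, -0.04]] + [[-0.06, -0.07, -0.12], [0.02, 0.02, 0.04], [-0.05, -0.06, -0.10]] + [[-0.00, -0.00, 0.0], [0.0, 0.0, -0.00], [0.0, 0.00, -0.0]]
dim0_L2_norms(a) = [0.17, 0.27, 0.18]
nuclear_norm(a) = 0.51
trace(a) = -0.23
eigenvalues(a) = [(-0.11+0.07j), (-0.11-0.07j), (-0.02+0j)]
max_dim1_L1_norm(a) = 0.34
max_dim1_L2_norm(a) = 0.24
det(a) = -0.00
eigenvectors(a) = [[-0.45-0.36j, (-0.45+0.36j), (-0.74+0j)], [(-0.56-0.08j), -0.56+0.08j, (-0.33+0j)], [(0.6+0j), (0.6-0j), 0.59+0.00j]]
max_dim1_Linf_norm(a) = 0.23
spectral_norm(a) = 0.30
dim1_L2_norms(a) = [0.24, 0.18, 0.2]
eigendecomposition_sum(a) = [[(0.02+0.08j), (-0.14+0.09j), -0.05+0.15j], [0.06+0.06j, -0.07+0.14j, (0.03+0.15j)], [(-0.07-0.05j), 0.05-0.16j, (-0.06-0.16j)]] + [[(0.02-0.08j), (-0.14-0.09j), -0.05-0.15j], [0.06-0.06j, -0.07-0.14j, 0.03-0.15j], [(-0.07+0.05j), 0.05+0.16j, (-0.06+0.16j)]] + [[(-0.01+0j),  0.04+0.00j,  0.03+0.00j], [(-0+0j),  (0.02+0j),  (0.01+0j)], [(0.01-0j),  -0.03-0.00j,  (-0.03-0j)]]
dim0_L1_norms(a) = [0.27, 0.42, 0.29]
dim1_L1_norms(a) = [0.33, 0.31, 0.34]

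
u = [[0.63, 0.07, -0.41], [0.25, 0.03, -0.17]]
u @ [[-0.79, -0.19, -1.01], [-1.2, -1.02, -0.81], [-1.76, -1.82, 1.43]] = [[0.14, 0.56, -1.28], [0.07, 0.23, -0.52]]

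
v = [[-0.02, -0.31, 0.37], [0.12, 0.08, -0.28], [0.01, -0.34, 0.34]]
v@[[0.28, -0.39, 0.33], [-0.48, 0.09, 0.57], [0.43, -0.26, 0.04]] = [[0.30, -0.12, -0.17], [-0.13, 0.03, 0.07], [0.31, -0.12, -0.18]]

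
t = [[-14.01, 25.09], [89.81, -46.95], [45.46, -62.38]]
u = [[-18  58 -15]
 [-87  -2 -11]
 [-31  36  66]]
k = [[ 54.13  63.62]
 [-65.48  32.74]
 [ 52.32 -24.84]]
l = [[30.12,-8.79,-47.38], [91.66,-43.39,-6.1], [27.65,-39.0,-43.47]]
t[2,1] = -62.38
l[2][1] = -39.0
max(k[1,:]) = 32.74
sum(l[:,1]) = -91.18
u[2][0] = -31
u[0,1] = 58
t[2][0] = 45.46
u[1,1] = -2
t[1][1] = -46.95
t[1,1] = -46.95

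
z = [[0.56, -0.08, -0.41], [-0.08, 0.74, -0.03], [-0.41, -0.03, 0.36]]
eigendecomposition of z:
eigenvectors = [[-0.62,-0.77,-0.16],  [-0.1,0.29,-0.95],  [-0.78,0.57,0.26]]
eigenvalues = [0.03, 0.9, 0.73]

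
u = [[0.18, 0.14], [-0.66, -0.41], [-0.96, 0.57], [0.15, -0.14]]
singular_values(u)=[1.22, 0.67]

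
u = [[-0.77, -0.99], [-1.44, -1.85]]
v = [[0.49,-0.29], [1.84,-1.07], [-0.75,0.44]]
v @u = [[0.04, 0.05], [0.12, 0.16], [-0.06, -0.07]]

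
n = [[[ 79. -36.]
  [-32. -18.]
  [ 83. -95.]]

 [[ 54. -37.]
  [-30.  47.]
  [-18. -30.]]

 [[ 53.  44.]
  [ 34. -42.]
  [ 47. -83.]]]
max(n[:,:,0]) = 83.0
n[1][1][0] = -30.0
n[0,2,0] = 83.0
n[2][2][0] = 47.0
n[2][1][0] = 34.0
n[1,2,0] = -18.0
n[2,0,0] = 53.0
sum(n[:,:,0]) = 270.0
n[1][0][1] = -37.0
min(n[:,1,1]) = -42.0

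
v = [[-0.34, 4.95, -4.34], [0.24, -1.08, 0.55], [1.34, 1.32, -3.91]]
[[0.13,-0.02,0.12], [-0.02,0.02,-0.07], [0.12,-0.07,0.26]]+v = [[-0.21, 4.93, -4.22], [0.22, -1.06, 0.48], [1.46, 1.25, -3.65]]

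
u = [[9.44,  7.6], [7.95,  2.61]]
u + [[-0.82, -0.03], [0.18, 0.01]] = [[8.62,  7.57], [8.13,  2.62]]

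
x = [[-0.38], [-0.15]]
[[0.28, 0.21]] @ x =[[-0.14]]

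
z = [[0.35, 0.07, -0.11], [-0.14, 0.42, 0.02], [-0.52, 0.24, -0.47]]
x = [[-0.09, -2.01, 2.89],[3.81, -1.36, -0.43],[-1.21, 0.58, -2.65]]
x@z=[[-1.25, -0.16, -1.39], [1.75, -0.41, -0.24], [0.87, -0.48, 1.39]]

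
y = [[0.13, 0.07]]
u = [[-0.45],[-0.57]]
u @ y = [[-0.06, -0.03], [-0.07, -0.04]]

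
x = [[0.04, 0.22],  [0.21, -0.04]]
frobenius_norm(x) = 0.31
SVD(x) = [[-1.00, 0.09], [0.09, 1.0]] @ diag([0.22368927728629037, 0.2136892772862904]) @ [[-0.09, -1.00], [1.00, -0.09]]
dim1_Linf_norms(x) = [0.22, 0.21]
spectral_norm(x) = 0.22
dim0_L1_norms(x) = [0.25, 0.26]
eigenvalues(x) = [0.22, -0.22]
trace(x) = 0.00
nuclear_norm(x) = 0.44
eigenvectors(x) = [[0.78,-0.65], [0.63,0.76]]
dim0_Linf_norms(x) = [0.21, 0.22]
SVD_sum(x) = [[0.02, 0.22], [-0.00, -0.02]] + [[0.02, -0.0],  [0.21, -0.02]]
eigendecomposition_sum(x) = [[0.13, 0.11], [0.1, 0.09]] + [[-0.09, 0.11], [0.10, -0.13]]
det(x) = -0.05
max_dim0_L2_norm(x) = 0.22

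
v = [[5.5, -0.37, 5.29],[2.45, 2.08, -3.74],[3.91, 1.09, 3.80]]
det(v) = 45.853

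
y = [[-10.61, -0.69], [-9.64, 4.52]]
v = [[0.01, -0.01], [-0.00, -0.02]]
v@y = [[-0.01, -0.05], [0.19, -0.09]]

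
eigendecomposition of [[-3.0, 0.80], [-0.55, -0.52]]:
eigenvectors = [[-0.97, -0.33], [-0.23, -0.94]]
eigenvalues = [-2.81, -0.71]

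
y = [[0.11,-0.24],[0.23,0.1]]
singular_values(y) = [0.26, 0.25]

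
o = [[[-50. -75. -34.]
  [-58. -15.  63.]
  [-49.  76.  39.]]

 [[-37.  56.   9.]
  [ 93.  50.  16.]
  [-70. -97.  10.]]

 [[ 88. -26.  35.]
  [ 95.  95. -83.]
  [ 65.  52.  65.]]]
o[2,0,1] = -26.0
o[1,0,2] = 9.0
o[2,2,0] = 65.0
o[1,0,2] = 9.0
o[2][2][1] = 52.0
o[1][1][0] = 93.0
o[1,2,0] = -70.0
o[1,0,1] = 56.0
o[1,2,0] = -70.0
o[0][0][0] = -50.0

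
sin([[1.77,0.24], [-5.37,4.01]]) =[[1.34, -0.23], [5.23, -0.84]]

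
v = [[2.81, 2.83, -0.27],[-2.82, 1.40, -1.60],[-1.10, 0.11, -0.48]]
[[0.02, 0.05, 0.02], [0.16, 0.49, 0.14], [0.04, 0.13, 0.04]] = v @ [[-0.05, -0.16, -0.05], [0.06, 0.19, 0.06], [0.04, 0.14, 0.05]]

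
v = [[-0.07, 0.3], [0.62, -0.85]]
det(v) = -0.13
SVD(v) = [[-0.26, 0.96], [0.96, 0.26]] @ diag([1.0901072778080207, 0.1160436248571472]) @ [[0.57, -0.82], [0.82, 0.57]]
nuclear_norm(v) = 1.21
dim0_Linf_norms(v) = [0.62, 0.85]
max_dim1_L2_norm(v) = 1.05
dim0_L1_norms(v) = [0.69, 1.15]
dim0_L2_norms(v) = [0.62, 0.9]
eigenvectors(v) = [[0.84, -0.3], [0.54, 0.96]]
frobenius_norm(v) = 1.10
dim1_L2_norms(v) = [0.31, 1.05]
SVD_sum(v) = [[-0.16,  0.24], [0.59,  -0.87]] + [[0.09,  0.06], [0.03,  0.02]]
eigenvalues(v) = [0.12, -1.04]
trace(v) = -0.92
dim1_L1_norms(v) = [0.37, 1.47]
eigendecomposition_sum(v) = [[0.1, 0.03], [0.06, 0.02]] + [[-0.17, 0.27], [0.56, -0.87]]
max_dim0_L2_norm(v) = 0.9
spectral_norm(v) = 1.09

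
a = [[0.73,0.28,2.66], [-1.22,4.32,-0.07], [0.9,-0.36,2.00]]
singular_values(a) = [4.55, 3.47, 0.14]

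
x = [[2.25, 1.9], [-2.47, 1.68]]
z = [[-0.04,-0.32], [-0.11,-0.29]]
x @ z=[[-0.30, -1.27], [-0.09, 0.3]]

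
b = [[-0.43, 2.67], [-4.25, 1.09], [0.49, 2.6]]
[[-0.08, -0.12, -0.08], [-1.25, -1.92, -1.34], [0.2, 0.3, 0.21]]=b @ [[0.3,0.46,0.32], [0.02,0.03,0.02]]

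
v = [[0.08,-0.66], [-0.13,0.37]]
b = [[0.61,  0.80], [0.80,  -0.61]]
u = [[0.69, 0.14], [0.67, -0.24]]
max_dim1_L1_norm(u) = 0.91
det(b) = -1.01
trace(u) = 0.45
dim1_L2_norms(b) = [1.01, 1.01]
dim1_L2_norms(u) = [0.7, 0.71]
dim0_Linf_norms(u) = [0.69, 0.24]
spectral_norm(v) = 0.77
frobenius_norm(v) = 0.77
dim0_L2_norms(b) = [1.01, 1.01]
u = v + b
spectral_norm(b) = 1.01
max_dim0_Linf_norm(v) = 0.66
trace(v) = 0.45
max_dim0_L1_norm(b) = 1.41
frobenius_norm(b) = 1.42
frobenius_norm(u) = 1.00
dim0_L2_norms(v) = [0.15, 0.76]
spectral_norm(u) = 0.96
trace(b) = 0.00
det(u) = -0.26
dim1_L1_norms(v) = [0.74, 0.5]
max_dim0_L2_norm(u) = 0.96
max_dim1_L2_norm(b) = 1.01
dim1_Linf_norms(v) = [0.66, 0.37]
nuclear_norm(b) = 2.01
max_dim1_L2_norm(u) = 0.71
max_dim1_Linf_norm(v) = 0.66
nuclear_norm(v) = 0.84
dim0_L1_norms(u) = [1.36, 0.38]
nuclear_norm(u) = 1.23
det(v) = -0.06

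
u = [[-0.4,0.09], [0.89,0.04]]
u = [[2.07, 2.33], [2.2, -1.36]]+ [[-2.47,-2.24], [-1.31,1.40]]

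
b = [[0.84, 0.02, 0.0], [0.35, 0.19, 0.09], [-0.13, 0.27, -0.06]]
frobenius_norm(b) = 0.98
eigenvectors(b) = [[0.88, 0.03, 0.01],[0.47, -0.75, -0.27],[0.01, -0.66, 0.96]]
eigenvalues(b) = [0.85, 0.26, -0.14]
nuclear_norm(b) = 1.35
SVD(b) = [[-0.91,0.10,0.4], [-0.40,-0.51,-0.76], [0.12,-0.86,0.5]] @ diag([0.9219462959690402, 0.3260117808553843, 0.09915314464235629]) @ [[-1.0, -0.06, -0.05], [0.06, -1.00, 0.02], [0.05, -0.01, -1.00]]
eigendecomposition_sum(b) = [[0.84, 0.03, 0.00], [0.44, 0.01, 0.0], [0.01, 0.00, 0.0]] + [[0.00, -0.01, -0.00], [-0.11, 0.2, 0.06], [-0.09, 0.18, 0.05]] + [[-0.00, 0.0, -0.00], [0.01, -0.03, 0.03], [-0.05, 0.09, -0.11]]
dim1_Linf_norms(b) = [0.84, 0.35, 0.27]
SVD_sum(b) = [[0.84,0.05,0.04],  [0.36,0.02,0.02],  [-0.11,-0.01,-0.01]] + [[0.0, -0.03, 0.0], [-0.01, 0.17, -0.00], [-0.02, 0.28, -0.00]] + [[0.00, -0.0, -0.04], [-0.0, 0.0, 0.08], [0.00, -0.0, -0.05]]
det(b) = -0.03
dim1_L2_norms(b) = [0.84, 0.41, 0.31]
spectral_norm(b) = 0.92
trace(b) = 0.97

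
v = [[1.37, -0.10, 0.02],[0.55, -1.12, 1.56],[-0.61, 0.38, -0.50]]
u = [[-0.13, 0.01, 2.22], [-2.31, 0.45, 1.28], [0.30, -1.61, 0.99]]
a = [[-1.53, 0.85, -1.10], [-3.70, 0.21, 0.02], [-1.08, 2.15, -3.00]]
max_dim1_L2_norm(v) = 2.0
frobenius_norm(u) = 3.97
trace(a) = -4.32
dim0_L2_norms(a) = [4.15, 2.32, 3.2]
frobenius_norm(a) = 5.73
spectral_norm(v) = 2.25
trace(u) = 1.31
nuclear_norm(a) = 7.93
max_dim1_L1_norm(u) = 4.04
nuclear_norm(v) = 3.52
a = u @ v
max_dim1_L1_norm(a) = 6.23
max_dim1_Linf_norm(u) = 2.31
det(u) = 7.66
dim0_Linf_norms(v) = [1.37, 1.12, 1.56]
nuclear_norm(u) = 6.43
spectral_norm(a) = 4.79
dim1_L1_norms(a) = [3.48, 3.93, 6.23]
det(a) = 0.08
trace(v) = -0.25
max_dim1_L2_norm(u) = 2.68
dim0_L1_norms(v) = [2.53, 1.6, 2.08]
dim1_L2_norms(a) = [2.07, 3.71, 3.85]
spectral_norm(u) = 3.10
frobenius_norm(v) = 2.58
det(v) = 0.01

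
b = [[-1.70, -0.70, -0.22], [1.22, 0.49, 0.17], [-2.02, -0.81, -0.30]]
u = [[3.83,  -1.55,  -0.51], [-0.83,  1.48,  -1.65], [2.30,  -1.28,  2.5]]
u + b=[[2.13, -2.25, -0.73], [0.39, 1.97, -1.48], [0.28, -2.09, 2.20]]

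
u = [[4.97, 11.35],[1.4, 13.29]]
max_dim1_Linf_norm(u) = 13.29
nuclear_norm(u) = 20.79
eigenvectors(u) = [[-0.99,  -0.75], [0.14,  -0.66]]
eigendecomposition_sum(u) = [[2.9, -3.32], [-0.41, 0.47]] + [[2.07, 14.67], [1.81, 12.82]]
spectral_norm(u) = 18.01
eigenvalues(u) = [3.37, 14.89]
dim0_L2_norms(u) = [5.16, 17.48]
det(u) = 50.16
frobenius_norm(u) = 18.22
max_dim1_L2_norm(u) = 13.36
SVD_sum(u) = [[2.99, 11.85], [3.23, 12.83]] + [[1.98,-0.50], [-1.83,0.46]]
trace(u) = 18.26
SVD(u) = [[0.68, 0.73],  [0.73, -0.68]] @ diag([18.00971864283197, 2.785235071951812]) @ [[0.24,0.97], [0.97,-0.24]]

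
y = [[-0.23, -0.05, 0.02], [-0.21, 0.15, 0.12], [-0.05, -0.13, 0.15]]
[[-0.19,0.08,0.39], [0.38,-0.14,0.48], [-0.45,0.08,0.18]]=y@[[0.15,  -0.19,  -1.69],[3.0,  -0.92,  0.19],[-0.35,  -0.36,  0.78]]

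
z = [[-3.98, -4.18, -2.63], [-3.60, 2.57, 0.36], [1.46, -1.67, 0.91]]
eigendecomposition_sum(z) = [[-4.55, -2.69, -1.7], [-2.03, -1.2, -0.76], [0.5, 0.30, 0.19]] + [[0.55,-1.46,-0.89], [-2.22,5.82,3.55], [2.02,-5.31,-3.24]] + [[0.01, -0.04, -0.04], [0.65, -2.05, -2.43], [-1.06, 3.34, 3.96]]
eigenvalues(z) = [-5.56, 3.14, 1.92]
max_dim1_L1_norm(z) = 10.79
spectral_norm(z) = 6.38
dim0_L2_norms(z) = [5.56, 5.18, 2.81]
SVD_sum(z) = [[-4.52, -3.53, -2.56], [-0.72, -0.56, -0.41], [0.35, 0.27, 0.20]] + [[0.54, -0.65, -0.07], [-2.75, 3.28, 0.33], [1.37, -1.64, -0.16]] + [[0.00,0.0,-0.00], [-0.13,-0.15,0.44], [-0.26,-0.31,0.88]]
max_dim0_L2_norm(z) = 5.56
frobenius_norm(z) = 8.10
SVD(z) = [[-0.98, 0.17, -0.0], [-0.16, -0.88, 0.45], [0.08, 0.44, 0.9]] @ diag([6.38305124329261, 4.875261421560842, 1.077628366804283]) @ [[0.72,0.56,0.41], [0.64,-0.76,-0.08], [-0.27,-0.32,0.91]]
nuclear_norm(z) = 12.34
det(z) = -33.53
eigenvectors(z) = [[0.91, 0.18, -0.01], [0.41, -0.73, -0.52], [-0.10, 0.66, 0.85]]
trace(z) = -0.50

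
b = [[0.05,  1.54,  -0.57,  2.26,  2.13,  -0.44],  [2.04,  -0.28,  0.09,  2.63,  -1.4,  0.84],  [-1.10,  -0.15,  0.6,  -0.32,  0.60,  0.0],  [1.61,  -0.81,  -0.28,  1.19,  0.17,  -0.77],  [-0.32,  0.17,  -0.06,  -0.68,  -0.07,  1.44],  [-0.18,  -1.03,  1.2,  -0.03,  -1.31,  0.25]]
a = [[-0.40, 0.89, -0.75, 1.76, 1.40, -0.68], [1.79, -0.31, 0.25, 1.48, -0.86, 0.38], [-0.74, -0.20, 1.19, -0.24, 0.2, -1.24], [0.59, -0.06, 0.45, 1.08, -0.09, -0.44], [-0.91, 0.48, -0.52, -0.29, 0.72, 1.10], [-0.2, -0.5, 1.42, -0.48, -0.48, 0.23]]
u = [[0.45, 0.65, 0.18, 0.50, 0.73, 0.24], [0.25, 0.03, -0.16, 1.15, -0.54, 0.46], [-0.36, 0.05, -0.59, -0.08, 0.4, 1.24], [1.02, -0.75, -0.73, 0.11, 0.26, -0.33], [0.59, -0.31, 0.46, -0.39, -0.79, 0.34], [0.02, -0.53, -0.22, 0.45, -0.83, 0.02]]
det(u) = 0.19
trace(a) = 2.51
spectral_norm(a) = 3.07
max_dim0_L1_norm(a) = 5.33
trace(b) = 1.74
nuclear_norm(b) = 12.49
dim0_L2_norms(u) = [1.34, 1.17, 1.09, 1.39, 1.54, 1.43]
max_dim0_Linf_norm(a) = 1.79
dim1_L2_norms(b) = [3.54, 3.72, 1.43, 2.32, 1.64, 2.08]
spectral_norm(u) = 1.82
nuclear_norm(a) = 9.48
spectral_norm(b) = 4.45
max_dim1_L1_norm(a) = 5.88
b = u + a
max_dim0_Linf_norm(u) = 1.24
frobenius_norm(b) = 6.39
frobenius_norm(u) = 3.27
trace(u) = -0.77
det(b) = 2.54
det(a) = 0.00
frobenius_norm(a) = 5.00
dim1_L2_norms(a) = [2.65, 2.54, 1.91, 1.39, 1.77, 1.68]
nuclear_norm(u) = 7.21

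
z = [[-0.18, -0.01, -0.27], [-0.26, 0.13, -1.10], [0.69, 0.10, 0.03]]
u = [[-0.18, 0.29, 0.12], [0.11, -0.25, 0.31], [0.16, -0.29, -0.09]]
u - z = [[0.00, 0.3, 0.39], [0.37, -0.38, 1.41], [-0.53, -0.39, -0.12]]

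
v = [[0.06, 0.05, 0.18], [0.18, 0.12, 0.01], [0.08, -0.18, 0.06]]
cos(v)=[[0.99, 0.01, -0.01],[-0.02, 0.99, -0.02],[0.01, 0.01, 0.99]]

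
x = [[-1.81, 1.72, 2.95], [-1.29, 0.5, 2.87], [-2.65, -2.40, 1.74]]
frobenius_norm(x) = 6.40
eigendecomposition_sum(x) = [[-0.44+0.00j, (0.5-0j), (-0.06+0j)], [(0.2-0j), (-0.23+0j), (0.03-0j)], [(-0.28+0j), 0.32-0.00j, (-0.04+0j)]] + [[-0.69+0.83j, 0.61+1.28j, 1.51-0.40j], [-0.74+0.65j, 0.36+1.25j, (1.42-0.14j)], [(-1.19-0.59j), -1.36+1.08j, (0.89+1.69j)]] + [[(-0.69-0.83j), (0.61-1.28j), 1.51+0.40j], [(-0.74-0.65j), 0.36-1.25j, 1.42+0.14j], [-1.19+0.59j, -1.36-1.08j, 0.89-1.69j]]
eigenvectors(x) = [[0.79+0.00j, (0.12-0.53j), 0.12+0.53j], [-0.36+0.00j, (0.19-0.46j), 0.19+0.46j], [0.50+0.00j, 0.67+0.00j, 0.67-0.00j]]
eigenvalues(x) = [(-0.7+0j), (0.57+3.77j), (0.57-3.77j)]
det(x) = -10.22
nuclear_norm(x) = 9.29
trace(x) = 0.43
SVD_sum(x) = [[-2.08,0.05,2.78],[-1.84,0.05,2.47],[-1.76,0.04,2.36]] + [[0.51, 1.54, 0.35], [0.21, 0.63, 0.14], [-0.82, -2.48, -0.57]] + [[-0.25,  0.12,  -0.19], [0.34,  -0.17,  0.26], [-0.07,  0.03,  -0.05]]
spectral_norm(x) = 5.50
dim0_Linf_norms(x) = [2.65, 2.4, 2.95]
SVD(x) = [[-0.63, -0.52, -0.58],[-0.56, -0.21, 0.8],[-0.54, 0.83, -0.16]] @ diag([5.49515275242949, 3.2198944272471124, 0.5776470417560867]) @ [[0.60, -0.01, -0.8], [-0.31, -0.93, -0.21], [0.74, -0.37, 0.56]]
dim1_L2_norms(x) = [3.86, 3.19, 3.98]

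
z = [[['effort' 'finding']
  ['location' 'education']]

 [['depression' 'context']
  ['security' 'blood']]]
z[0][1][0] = 'location'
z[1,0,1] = 'context'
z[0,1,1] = 'education'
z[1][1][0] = 'security'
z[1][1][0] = 'security'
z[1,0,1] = 'context'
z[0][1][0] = 'location'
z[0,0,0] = 'effort'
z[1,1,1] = 'blood'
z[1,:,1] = ['context', 'blood']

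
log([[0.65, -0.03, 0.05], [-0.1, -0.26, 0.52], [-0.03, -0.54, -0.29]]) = [[-0.42, 0.05, 0.10], [-0.05, -0.46, 2.01], [-0.20, -2.08, -0.56]]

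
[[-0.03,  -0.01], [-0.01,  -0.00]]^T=[[-0.03, -0.01], [-0.01, -0.00]]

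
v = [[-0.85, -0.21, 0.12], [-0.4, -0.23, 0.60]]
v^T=[[-0.85,-0.40], [-0.21,-0.23], [0.12,0.60]]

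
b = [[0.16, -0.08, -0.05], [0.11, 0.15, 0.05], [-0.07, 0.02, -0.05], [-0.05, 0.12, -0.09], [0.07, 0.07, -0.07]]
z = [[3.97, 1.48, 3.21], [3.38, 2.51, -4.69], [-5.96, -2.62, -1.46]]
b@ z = [[0.66,0.17,0.96], [0.65,0.41,-0.42], [0.09,0.08,-0.25], [0.74,0.46,-0.59], [0.93,0.46,-0.00]]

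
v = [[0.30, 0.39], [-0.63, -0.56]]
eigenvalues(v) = [(-0.13+0.25j), (-0.13-0.25j)]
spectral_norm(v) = 0.97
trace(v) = -0.26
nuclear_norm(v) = 1.05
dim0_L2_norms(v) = [0.7, 0.68]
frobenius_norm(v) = 0.98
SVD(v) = [[-0.5, 0.87], [0.87, 0.50]] @ diag([0.9727381803886249, 0.0798776089666364]) @ [[-0.72, -0.70], [-0.7, 0.72]]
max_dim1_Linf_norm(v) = 0.63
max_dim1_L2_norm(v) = 0.84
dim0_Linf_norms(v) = [0.63, 0.56]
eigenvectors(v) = [[-0.54-0.31j, (-0.54+0.31j)], [(0.79+0j), 0.79-0.00j]]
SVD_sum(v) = [[0.35,  0.34], [-0.6,  -0.59]] + [[-0.05, 0.05], [-0.03, 0.03]]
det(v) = 0.08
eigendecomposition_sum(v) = [[(0.15+0.24j), 0.20+0.10j], [(-0.32-0.17j), -0.28+0.01j]] + [[(0.15-0.24j), (0.2-0.1j)], [-0.32+0.17j, (-0.28-0.01j)]]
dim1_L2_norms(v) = [0.49, 0.84]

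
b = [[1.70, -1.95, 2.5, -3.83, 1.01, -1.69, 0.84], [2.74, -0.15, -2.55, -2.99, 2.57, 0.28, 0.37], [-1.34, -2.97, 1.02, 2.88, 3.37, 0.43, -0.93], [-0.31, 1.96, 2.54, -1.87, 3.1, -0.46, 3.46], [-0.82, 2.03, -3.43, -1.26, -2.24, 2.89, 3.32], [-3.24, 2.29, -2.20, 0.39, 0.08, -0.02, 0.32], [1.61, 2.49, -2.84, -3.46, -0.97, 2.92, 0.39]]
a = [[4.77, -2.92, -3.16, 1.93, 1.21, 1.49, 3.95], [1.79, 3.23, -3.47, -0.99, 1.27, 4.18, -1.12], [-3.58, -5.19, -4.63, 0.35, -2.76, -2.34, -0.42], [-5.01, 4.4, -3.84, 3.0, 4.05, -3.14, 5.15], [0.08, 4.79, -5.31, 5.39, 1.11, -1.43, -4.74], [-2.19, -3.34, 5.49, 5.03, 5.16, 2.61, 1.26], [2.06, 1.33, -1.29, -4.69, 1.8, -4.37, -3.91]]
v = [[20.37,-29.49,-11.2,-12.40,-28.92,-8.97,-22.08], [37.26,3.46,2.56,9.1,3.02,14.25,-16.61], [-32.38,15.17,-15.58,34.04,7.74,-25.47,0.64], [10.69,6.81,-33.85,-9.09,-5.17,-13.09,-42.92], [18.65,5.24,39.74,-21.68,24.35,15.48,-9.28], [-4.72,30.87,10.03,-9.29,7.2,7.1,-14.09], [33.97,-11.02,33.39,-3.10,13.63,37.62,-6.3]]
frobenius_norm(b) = 15.23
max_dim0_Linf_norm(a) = 5.49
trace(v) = 24.31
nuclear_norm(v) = 310.99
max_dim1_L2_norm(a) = 11.0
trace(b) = -1.17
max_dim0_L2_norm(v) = 67.01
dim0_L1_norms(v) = [158.04, 102.06, 146.35, 98.7, 90.03, 121.98, 111.92]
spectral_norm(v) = 99.50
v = b @ a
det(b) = -21648.21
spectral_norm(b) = 9.89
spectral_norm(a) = 13.02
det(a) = -2102069.10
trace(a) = 6.18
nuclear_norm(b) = 34.97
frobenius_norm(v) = 143.57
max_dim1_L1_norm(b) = 15.99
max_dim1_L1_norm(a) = 28.59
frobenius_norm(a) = 24.22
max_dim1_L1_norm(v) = 139.03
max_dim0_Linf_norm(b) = 3.83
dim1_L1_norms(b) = [13.52, 11.65, 12.94, 13.7, 15.99, 8.54, 14.68]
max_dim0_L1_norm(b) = 17.08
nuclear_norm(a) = 60.33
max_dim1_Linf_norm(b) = 3.83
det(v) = 45501550301.24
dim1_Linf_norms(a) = [4.77, 4.18, 5.19, 5.15, 5.39, 5.49, 4.69]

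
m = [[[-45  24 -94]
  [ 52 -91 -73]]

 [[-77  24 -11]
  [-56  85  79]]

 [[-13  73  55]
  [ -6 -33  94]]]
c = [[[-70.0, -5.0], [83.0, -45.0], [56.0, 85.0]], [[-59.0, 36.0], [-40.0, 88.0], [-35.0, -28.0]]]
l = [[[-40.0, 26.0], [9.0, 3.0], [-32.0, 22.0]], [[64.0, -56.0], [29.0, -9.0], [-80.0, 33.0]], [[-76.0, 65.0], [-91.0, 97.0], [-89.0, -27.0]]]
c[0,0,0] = -70.0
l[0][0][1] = 26.0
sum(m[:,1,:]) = 51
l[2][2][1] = -27.0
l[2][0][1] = 65.0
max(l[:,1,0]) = 29.0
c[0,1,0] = 83.0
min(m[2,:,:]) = -33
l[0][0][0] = -40.0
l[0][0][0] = -40.0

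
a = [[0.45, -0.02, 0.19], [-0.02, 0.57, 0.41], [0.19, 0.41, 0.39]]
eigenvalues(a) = [0.0, 0.48, 0.92]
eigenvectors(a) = [[-0.34, -0.91, 0.23], [-0.56, 0.39, 0.73], [0.76, -0.13, 0.64]]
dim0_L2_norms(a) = [0.49, 0.7, 0.6]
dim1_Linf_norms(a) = [0.45, 0.57, 0.41]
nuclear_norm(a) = 1.41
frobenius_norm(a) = 1.04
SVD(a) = [[-0.23, 0.91, -0.34], [-0.73, -0.39, -0.56], [-0.64, 0.13, 0.76]] @ diag([0.9238848346044098, 0.4849075727476099, 0.0012075926479800986]) @ [[-0.23,-0.73,-0.64], [0.91,-0.39,0.13], [-0.34,-0.56,0.76]]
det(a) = 0.00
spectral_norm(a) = 0.92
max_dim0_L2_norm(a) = 0.7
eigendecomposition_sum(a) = [[0.0,0.0,-0.0],[0.0,0.00,-0.00],[-0.0,-0.00,0.0]] + [[0.4, -0.17, 0.06], [-0.17, 0.07, -0.02], [0.06, -0.02, 0.01]] + [[0.05, 0.15, 0.13], [0.15, 0.49, 0.43], [0.13, 0.43, 0.38]]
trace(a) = 1.41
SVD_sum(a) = [[0.05,  0.15,  0.13], [0.15,  0.49,  0.43], [0.13,  0.43,  0.38]] + [[0.4, -0.17, 0.06], [-0.17, 0.07, -0.02], [0.06, -0.02, 0.01]] + [[0.00,  0.00,  -0.00], [0.0,  0.00,  -0.0], [-0.00,  -0.00,  0.0]]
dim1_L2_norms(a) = [0.49, 0.7, 0.6]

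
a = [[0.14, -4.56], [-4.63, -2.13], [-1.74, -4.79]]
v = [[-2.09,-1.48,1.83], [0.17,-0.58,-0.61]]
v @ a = [[3.38, 3.92], [3.77, 3.38]]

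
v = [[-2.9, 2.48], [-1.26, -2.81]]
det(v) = 11.27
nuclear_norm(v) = 6.83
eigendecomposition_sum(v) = [[(-1.45+0.85j), (1.24+2j)], [-0.63-1.02j, (-1.41+0.92j)]] + [[-1.45-0.85j, 1.24-2.00j],  [(-0.63+1.02j), -1.41-0.92j]]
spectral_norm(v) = 4.02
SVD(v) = [[-0.9, 0.44], [0.44, 0.90]] @ diag([4.024563237492182, 2.801248069597987]) @ [[0.51,-0.86], [-0.86,-0.51]]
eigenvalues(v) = [(-2.86+1.77j), (-2.86-1.77j)]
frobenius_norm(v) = 4.90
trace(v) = -5.71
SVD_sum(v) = [[-1.83, 3.11], [0.9, -1.54]] + [[-1.07, -0.63], [-2.16, -1.27]]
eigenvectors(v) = [[(0.81+0j), (0.81-0j)], [0.01+0.58j, 0.01-0.58j]]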